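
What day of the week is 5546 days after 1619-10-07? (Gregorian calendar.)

Wednesday

First find the weekday of Oct 7, 1619. Doomsday rule: the anchor day for the 1600s is Tuesday. For year 19: 19÷12 = 1 r 7, and 7÷4 = 1, so 1+7+1 = 9.
Tuesday + 9 ≡ Thursday — that's 1619's doomsday.
In October the doomsday date is Oct 10.
Oct 7 is 3 days before Oct 10; 3 mod 7 = 3, so Thursday − 3 = Monday.
5546 mod 7 = 2, so 5546 days after a Monday is Monday + 2 = Wednesday.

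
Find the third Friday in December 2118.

December 1, 2118 is a Thursday.
The first Friday is therefore December 2 (1 days later).
The third Friday is 2 + 2×7 = December 16.

December 16, 2118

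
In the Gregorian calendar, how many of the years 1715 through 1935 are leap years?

Multiples of 4 in [1715,1935]: 55.
Of those, multiples of 100: 2 (not leap unless ÷400).
Multiples of 400: 0.
Leap years = 55 − 2 + 0 = 53.

53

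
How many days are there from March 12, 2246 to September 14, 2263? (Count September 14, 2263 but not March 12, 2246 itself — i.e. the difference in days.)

Mar 12, 2246 → Mar 12, 2247: 365 days.
Mar 12, 2247 → Mar 12, 2248: 366 days (Feb 29, 2248 is in that span).
Mar 12, 2248 → Mar 12, 2249: 365 days.
Mar 12, 2249 → Mar 12, 2250: 365 days.
Mar 12, 2250 → Mar 12, 2251: 365 days.
Mar 12, 2251 → Mar 12, 2252: 366 days (Feb 29, 2252 is in that span).
Mar 12, 2252 → Mar 12, 2253: 365 days.
Mar 12, 2253 → Mar 12, 2254: 365 days.
Mar 12, 2254 → Mar 12, 2255: 365 days.
Mar 12, 2255 → Mar 12, 2256: 366 days (Feb 29, 2256 is in that span).
Mar 12, 2256 → Mar 12, 2257: 365 days.
Mar 12, 2257 → Mar 12, 2258: 365 days.
Mar 12, 2258 → Mar 12, 2259: 365 days.
Mar 12, 2259 → Mar 12, 2260: 366 days (Feb 29, 2260 is in that span).
Mar 12, 2260 → Mar 12, 2261: 365 days.
Mar 12, 2261 → Mar 12, 2262: 365 days.
Mar 12, 2262 → Mar 12, 2263: 365 days.
Mar 12, 2263 → Apr 12, 2263: 31 days (March has 31).
Apr 12, 2263 → May 12, 2263: 30 days (April has 30).
May 12, 2263 → Jun 12, 2263: 31 days (May has 31).
Jun 12, 2263 → Jul 12, 2263: 30 days (June has 30).
Jul 12, 2263 → Aug 12, 2263: 31 days (July has 31).
Aug 12, 2263 → Sep 12, 2263: 31 days (August has 31).
Sep 12, 2263 → Sep 14, 2263: 2 days.
Total: 6395 days.

6395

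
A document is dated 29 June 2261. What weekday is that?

Saturday

Doomsday rule: the anchor day for the 2200s is Friday. For year 61: 61÷12 = 5 r 1, and 1÷4 = 0, so 5+1+0 = 6.
Friday + 6 ≡ Thursday — that's 2261's doomsday.
In June the doomsday date is Jun 6.
Jun 29 is 23 days after Jun 6; 23 mod 7 = 2, so Thursday + 2 = Saturday.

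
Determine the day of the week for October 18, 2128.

Monday

January 1, 2128 is a Thursday.
Jan 1, 2128 → Feb 1, 2128: 31 days (January has 31).
Feb 1, 2128 → Mar 1, 2128: 29 days (February has 29).
Mar 1, 2128 → Apr 1, 2128: 31 days (March has 31).
Apr 1, 2128 → May 1, 2128: 30 days (April has 30).
May 1, 2128 → Jun 1, 2128: 31 days (May has 31).
Jun 1, 2128 → Jul 1, 2128: 30 days (June has 30).
Jul 1, 2128 → Aug 1, 2128: 31 days (July has 31).
Aug 1, 2128 → Sep 1, 2128: 31 days (August has 31).
Sep 1, 2128 → Oct 1, 2128: 30 days (September has 30).
Oct 1, 2128 → Oct 18, 2128: 17 days.
Total: 291 days.
291 mod 7 = 4, so Thursday + 4 = Monday.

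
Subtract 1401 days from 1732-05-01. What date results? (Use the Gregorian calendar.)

June 30, 1728

−366 (one year; includes Feb 29, 1732) → May 1, 1731 (1035 left).
−365 (one year) → May 1, 1730 (670 left).
−365 (one year) → May 1, 1729 (305 left).
−1 → Apr 30, 1729 (end of Apr, 30 days; 304 left).
−30 → Mar 31, 1729 (end of Mar, 31 days; 274 left).
−31 → Feb 28, 1729 (end of Feb, 28 days; 243 left).
−28 → Jan 31, 1729 (end of Jan, 31 days; 215 left).
−31 → Dec 31, 1728 (end of Dec, 31 days; 184 left).
−31 → Nov 30, 1728 (end of Nov, 30 days; 153 left).
−30 → Oct 31, 1728 (end of Oct, 31 days; 123 left).
−31 → Sep 30, 1728 (end of Sep, 30 days; 92 left).
−30 → Aug 31, 1728 (end of Aug, 31 days; 62 left).
−31 → Jul 31, 1728 (end of Jul, 31 days; 31 left).
−31 → Jun 30, 1728 (end of Jun, 30 days; 0 left).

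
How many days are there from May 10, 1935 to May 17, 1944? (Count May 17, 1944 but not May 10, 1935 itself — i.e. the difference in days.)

May 10, 1935 → May 10, 1936: 366 days (Feb 29, 1936 is in that span).
May 10, 1936 → May 10, 1937: 365 days.
May 10, 1937 → May 10, 1938: 365 days.
May 10, 1938 → May 10, 1939: 365 days.
May 10, 1939 → May 10, 1940: 366 days (Feb 29, 1940 is in that span).
May 10, 1940 → May 10, 1941: 365 days.
May 10, 1941 → May 10, 1942: 365 days.
May 10, 1942 → May 10, 1943: 365 days.
May 10, 1943 → Jun 10, 1943: 31 days (May has 31).
Jun 10, 1943 → Jul 10, 1943: 30 days (June has 30).
Jul 10, 1943 → Aug 10, 1943: 31 days (July has 31).
Aug 10, 1943 → Sep 10, 1943: 31 days (August has 31).
Sep 10, 1943 → Oct 10, 1943: 30 days (September has 30).
Oct 10, 1943 → Nov 10, 1943: 31 days (October has 31).
Nov 10, 1943 → Dec 10, 1943: 30 days (November has 30).
Dec 10, 1943 → Jan 10, 1944: 31 days (December has 31).
Jan 10, 1944 → Feb 10, 1944: 31 days (January has 31).
Feb 10, 1944 → Mar 10, 1944: 29 days (February has 29).
Mar 10, 1944 → Apr 10, 1944: 31 days (March has 31).
Apr 10, 1944 → May 10, 1944: 30 days (April has 30).
May 10, 1944 → May 17, 1944: 7 days.
Total: 3295 days.

3295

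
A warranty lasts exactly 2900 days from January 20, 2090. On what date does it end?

December 29, 2097

+365 (one year) → Jan 20, 2091 (2535 left).
+365 (one year) → Jan 20, 2092 (2170 left).
+366 (one year; includes Feb 29, 2092) → Jan 20, 2093 (1804 left).
+365 (one year) → Jan 20, 2094 (1439 left).
+365 (one year) → Jan 20, 2095 (1074 left).
+365 (one year) → Jan 20, 2096 (709 left).
+366 (one year; includes Feb 29, 2096) → Jan 20, 2097 (343 left).
Jan has 31 days: +12 → Feb 1, 2097 (331 left).
Feb has 28 days: +28 → Mar 1, 2097 (303 left).
Mar has 31 days: +31 → Apr 1, 2097 (272 left).
Apr has 30 days: +30 → May 1, 2097 (242 left).
May has 31 days: +31 → Jun 1, 2097 (211 left).
Jun has 30 days: +30 → Jul 1, 2097 (181 left).
Jul has 31 days: +31 → Aug 1, 2097 (150 left).
Aug has 31 days: +31 → Sep 1, 2097 (119 left).
Sep has 30 days: +30 → Oct 1, 2097 (89 left).
Oct has 31 days: +31 → Nov 1, 2097 (58 left).
Nov has 30 days: +30 → Dec 1, 2097 (28 left).
+28 → Dec 29, 2097.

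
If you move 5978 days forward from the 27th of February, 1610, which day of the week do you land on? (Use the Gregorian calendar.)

First find the weekday of Feb 27, 1610. Doomsday rule: the anchor day for the 1600s is Tuesday. For year 10: 10÷12 = 0 r 10, and 10÷4 = 2, so 0+10+2 = 12.
Tuesday + 12 ≡ Sunday — that's 1610's doomsday.
In February the doomsday date is Feb 28 (1610 is not a leap year).
Feb 27 is 1 day before Feb 28; 1 mod 7 = 1, so Sunday − 1 = Saturday.
5978 mod 7 = 0, so 5978 days after a Saturday is Saturday + 0 = Saturday.

Saturday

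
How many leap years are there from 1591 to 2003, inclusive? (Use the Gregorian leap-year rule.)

Multiples of 4 in [1591,2003]: 103.
Of those, multiples of 100: 5 (not leap unless ÷400).
Multiples of 400: 2.
Leap years = 103 − 5 + 2 = 100.

100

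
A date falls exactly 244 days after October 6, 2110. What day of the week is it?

Sunday

First find the weekday of Oct 6, 2110. Doomsday rule: the anchor day for the 2100s is Sunday. For year 10: 10÷12 = 0 r 10, and 10÷4 = 2, so 0+10+2 = 12.
Sunday + 12 ≡ Friday — that's 2110's doomsday.
In October the doomsday date is Oct 10.
Oct 6 is 4 days before Oct 10; 4 mod 7 = 4, so Friday − 4 = Monday.
244 mod 7 = 6, so 244 days after a Monday is Monday + 6 = Sunday.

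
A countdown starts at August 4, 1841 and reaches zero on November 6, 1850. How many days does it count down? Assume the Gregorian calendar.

3381

Aug 4, 1841 → Aug 4, 1842: 365 days.
Aug 4, 1842 → Aug 4, 1843: 365 days.
Aug 4, 1843 → Aug 4, 1844: 366 days (Feb 29, 1844 is in that span).
Aug 4, 1844 → Aug 4, 1845: 365 days.
Aug 4, 1845 → Aug 4, 1846: 365 days.
Aug 4, 1846 → Aug 4, 1847: 365 days.
Aug 4, 1847 → Aug 4, 1848: 366 days (Feb 29, 1848 is in that span).
Aug 4, 1848 → Aug 4, 1849: 365 days.
Aug 4, 1849 → Aug 4, 1850: 365 days.
Aug 4, 1850 → Sep 4, 1850: 31 days (August has 31).
Sep 4, 1850 → Oct 4, 1850: 30 days (September has 30).
Oct 4, 1850 → Nov 4, 1850: 31 days (October has 31).
Nov 4, 1850 → Nov 6, 1850: 2 days.
Total: 3381 days.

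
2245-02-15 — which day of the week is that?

Saturday

January 1, 2245 is a Wednesday.
Jan 1, 2245 → Feb 1, 2245: 31 days (January has 31).
Feb 1, 2245 → Feb 15, 2245: 14 days.
Total: 45 days.
45 mod 7 = 3, so Wednesday + 3 = Saturday.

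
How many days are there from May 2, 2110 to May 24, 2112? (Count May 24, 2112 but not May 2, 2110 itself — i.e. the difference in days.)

753

May 2, 2110 → May 2, 2111: 365 days.
May 2, 2111 → Jun 2, 2111: 31 days (May has 31).
Jun 2, 2111 → Jul 2, 2111: 30 days (June has 30).
Jul 2, 2111 → Aug 2, 2111: 31 days (July has 31).
Aug 2, 2111 → Sep 2, 2111: 31 days (August has 31).
Sep 2, 2111 → Oct 2, 2111: 30 days (September has 30).
Oct 2, 2111 → Nov 2, 2111: 31 days (October has 31).
Nov 2, 2111 → Dec 2, 2111: 30 days (November has 30).
Dec 2, 2111 → Jan 2, 2112: 31 days (December has 31).
Jan 2, 2112 → Feb 2, 2112: 31 days (January has 31).
Feb 2, 2112 → Mar 2, 2112: 29 days (February has 29).
Mar 2, 2112 → Apr 2, 2112: 31 days (March has 31).
Apr 2, 2112 → May 2, 2112: 30 days (April has 30).
May 2, 2112 → May 24, 2112: 22 days.
Total: 753 days.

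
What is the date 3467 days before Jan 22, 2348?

July 26, 2338

−365 (one year) → Jan 22, 2347 (3102 left).
−365 (one year) → Jan 22, 2346 (2737 left).
−365 (one year) → Jan 22, 2345 (2372 left).
−366 (one year; includes Feb 29, 2344) → Jan 22, 2344 (2006 left).
−365 (one year) → Jan 22, 2343 (1641 left).
−365 (one year) → Jan 22, 2342 (1276 left).
−365 (one year) → Jan 22, 2341 (911 left).
−366 (one year; includes Feb 29, 2340) → Jan 22, 2340 (545 left).
−365 (one year) → Jan 22, 2339 (180 left).
−22 → Dec 31, 2338 (end of Dec, 31 days; 158 left).
−31 → Nov 30, 2338 (end of Nov, 30 days; 127 left).
−30 → Oct 31, 2338 (end of Oct, 31 days; 97 left).
−31 → Sep 30, 2338 (end of Sep, 30 days; 66 left).
−30 → Aug 31, 2338 (end of Aug, 31 days; 36 left).
−31 → Jul 31, 2338 (end of Jul, 31 days; 5 left).
−5 → Jul 26, 2338.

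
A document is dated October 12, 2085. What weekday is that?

Friday

Doomsday rule: the anchor day for the 2000s is Tuesday. For year 85: 85÷12 = 7 r 1, and 1÷4 = 0, so 7+1+0 = 8.
Tuesday + 8 ≡ Wednesday — that's 2085's doomsday.
In October the doomsday date is Oct 10.
Oct 12 is 2 days after Oct 10; 2 mod 7 = 2, so Wednesday + 2 = Friday.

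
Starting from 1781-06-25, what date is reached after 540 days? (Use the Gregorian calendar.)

+365 (one year) → Jun 25, 1782 (175 left).
Jun has 30 days: +6 → Jul 1, 1782 (169 left).
Jul has 31 days: +31 → Aug 1, 1782 (138 left).
Aug has 31 days: +31 → Sep 1, 1782 (107 left).
Sep has 30 days: +30 → Oct 1, 1782 (77 left).
Oct has 31 days: +31 → Nov 1, 1782 (46 left).
Nov has 30 days: +30 → Dec 1, 1782 (16 left).
+16 → Dec 17, 1782.

December 17, 1782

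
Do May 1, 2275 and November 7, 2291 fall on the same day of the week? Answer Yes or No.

Yes

From May 1, 2275 to Nov 7, 2291 is 6034 days.
6034 mod 7 = 0, so they are the same weekday.
(May 1, 2275 is a Saturday; Nov 7, 2291 is a Saturday.)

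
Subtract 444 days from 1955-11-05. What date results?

August 18, 1954

−365 (one year) → Nov 5, 1954 (79 left).
−5 → Oct 31, 1954 (end of Oct, 31 days; 74 left).
−31 → Sep 30, 1954 (end of Sep, 30 days; 43 left).
−30 → Aug 31, 1954 (end of Aug, 31 days; 13 left).
−13 → Aug 18, 1954.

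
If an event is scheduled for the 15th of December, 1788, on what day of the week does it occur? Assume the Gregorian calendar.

Doomsday rule: the anchor day for the 1700s is Sunday. For year 88: 88÷12 = 7 r 4, and 4÷4 = 1, so 7+4+1 = 12.
Sunday + 12 ≡ Friday — that's 1788's doomsday.
In December the doomsday date is Dec 12.
Dec 15 is 3 days after Dec 12; 3 mod 7 = 3, so Friday + 3 = Monday.

Monday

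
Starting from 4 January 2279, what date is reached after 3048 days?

May 10, 2287

+365 (one year) → Jan 4, 2280 (2683 left).
+366 (one year; includes Feb 29, 2280) → Jan 4, 2281 (2317 left).
+365 (one year) → Jan 4, 2282 (1952 left).
+365 (one year) → Jan 4, 2283 (1587 left).
+365 (one year) → Jan 4, 2284 (1222 left).
+366 (one year; includes Feb 29, 2284) → Jan 4, 2285 (856 left).
+365 (one year) → Jan 4, 2286 (491 left).
+365 (one year) → Jan 4, 2287 (126 left).
Jan has 31 days: +28 → Feb 1, 2287 (98 left).
Feb has 28 days: +28 → Mar 1, 2287 (70 left).
Mar has 31 days: +31 → Apr 1, 2287 (39 left).
Apr has 30 days: +30 → May 1, 2287 (9 left).
+9 → May 10, 2287.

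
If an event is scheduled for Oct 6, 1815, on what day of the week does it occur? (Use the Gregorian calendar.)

Doomsday rule: the anchor day for the 1800s is Friday. For year 15: 15÷12 = 1 r 3, and 3÷4 = 0, so 1+3+0 = 4.
Friday + 4 ≡ Tuesday — that's 1815's doomsday.
In October the doomsday date is Oct 10.
Oct 6 is 4 days before Oct 10; 4 mod 7 = 4, so Tuesday − 4 = Friday.

Friday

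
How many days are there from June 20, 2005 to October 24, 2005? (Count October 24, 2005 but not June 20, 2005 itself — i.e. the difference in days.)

126

Jun 20, 2005 → Jul 20, 2005: 30 days (June has 30).
Jul 20, 2005 → Aug 20, 2005: 31 days (July has 31).
Aug 20, 2005 → Sep 20, 2005: 31 days (August has 31).
Sep 20, 2005 → Oct 20, 2005: 30 days (September has 30).
Oct 20, 2005 → Oct 24, 2005: 4 days.
Total: 126 days.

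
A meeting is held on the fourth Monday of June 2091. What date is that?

June 25, 2091

June 1, 2091 is a Friday.
The first Monday is therefore June 4 (3 days later).
The fourth Monday is 4 + 3×7 = June 25.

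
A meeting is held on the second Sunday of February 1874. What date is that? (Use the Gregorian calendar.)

February 1, 1874 is a Sunday.
The first Sunday is therefore February 1 (same day).
The second Sunday is 1 + 1×7 = February 8.

February 8, 1874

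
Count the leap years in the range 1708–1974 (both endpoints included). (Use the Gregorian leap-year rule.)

65

Multiples of 4 in [1708,1974]: 67.
Of those, multiples of 100: 2 (not leap unless ÷400).
Multiples of 400: 0.
Leap years = 67 − 2 + 0 = 65.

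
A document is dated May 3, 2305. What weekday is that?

Wednesday

Doomsday rule: the anchor day for the 2300s is Wednesday. For year 05: 5÷12 = 0 r 5, and 5÷4 = 1, so 0+5+1 = 6.
Wednesday + 6 ≡ Tuesday — that's 2305's doomsday.
In May the doomsday date is May 9.
May 3 is 6 days before May 9; 6 mod 7 = 6, so Tuesday − 6 = Wednesday.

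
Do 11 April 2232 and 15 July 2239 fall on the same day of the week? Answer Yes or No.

No

From Apr 11, 2232 to Jul 15, 2239 is 2651 days.
2651 mod 7 = 5, so they are different weekdays.
(Apr 11, 2232 is a Wednesday; Jul 15, 2239 is a Monday.)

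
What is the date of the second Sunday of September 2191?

September 1, 2191 is a Thursday.
The first Sunday is therefore September 4 (3 days later).
The second Sunday is 4 + 1×7 = September 11.

September 11, 2191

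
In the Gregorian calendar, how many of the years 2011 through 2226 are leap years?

Multiples of 4 in [2011,2226]: 54.
Of those, multiples of 100: 2 (not leap unless ÷400).
Multiples of 400: 0.
Leap years = 54 − 2 + 0 = 52.

52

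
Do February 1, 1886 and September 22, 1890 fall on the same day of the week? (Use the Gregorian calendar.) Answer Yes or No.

From Feb 1, 1886 to Sep 22, 1890 is 1694 days.
1694 mod 7 = 0, so they are the same weekday.
(Feb 1, 1886 is a Monday; Sep 22, 1890 is a Monday.)

Yes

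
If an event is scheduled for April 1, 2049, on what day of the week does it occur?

Thursday

January 1, 2049 is a Friday.
Jan 1, 2049 → Feb 1, 2049: 31 days (January has 31).
Feb 1, 2049 → Mar 1, 2049: 28 days (February has 28).
Mar 1, 2049 → Apr 1, 2049: 31 days.
Total: 90 days.
90 mod 7 = 6, so Friday + 6 = Thursday.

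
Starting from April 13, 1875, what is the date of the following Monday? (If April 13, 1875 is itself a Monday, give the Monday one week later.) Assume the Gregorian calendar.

April 19, 1875

Apr 13, 1875 is a Tuesday.
From Tuesday to the next Monday is 6 days.
Apr 13, 1875 + 6 = Apr 19, 1875.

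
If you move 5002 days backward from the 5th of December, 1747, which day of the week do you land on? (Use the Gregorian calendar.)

First find the weekday of Dec 5, 1747. Doomsday rule: the anchor day for the 1700s is Sunday. For year 47: 47÷12 = 3 r 11, and 11÷4 = 2, so 3+11+2 = 16.
Sunday + 16 ≡ Tuesday — that's 1747's doomsday.
In December the doomsday date is Dec 12.
Dec 5 is 7 days before Dec 12; 7 mod 7 = 0, so Tuesday − 0 = Tuesday.
5002 mod 7 = 4, so 5002 days before a Tuesday is Tuesday − 4 = Friday.

Friday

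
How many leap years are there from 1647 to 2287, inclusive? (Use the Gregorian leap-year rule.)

Multiples of 4 in [1647,2287]: 160.
Of those, multiples of 100: 6 (not leap unless ÷400).
Multiples of 400: 1.
Leap years = 160 − 6 + 1 = 155.

155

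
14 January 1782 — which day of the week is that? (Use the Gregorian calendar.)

Doomsday rule: the anchor day for the 1700s is Sunday. For year 82: 82÷12 = 6 r 10, and 10÷4 = 2, so 6+10+2 = 18.
Sunday + 18 ≡ Thursday — that's 1782's doomsday.
In January the doomsday date is Jan 3 (1782 is not a leap year).
Jan 14 is 11 days after Jan 3; 11 mod 7 = 4, so Thursday + 4 = Monday.

Monday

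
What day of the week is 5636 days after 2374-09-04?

Thursday

First find the weekday of Sep 4, 2374. Doomsday rule: the anchor day for the 2300s is Wednesday. For year 74: 74÷12 = 6 r 2, and 2÷4 = 0, so 6+2+0 = 8.
Wednesday + 8 ≡ Thursday — that's 2374's doomsday.
In September the doomsday date is Sep 5.
Sep 4 is 1 day before Sep 5; 1 mod 7 = 1, so Thursday − 1 = Wednesday.
5636 mod 7 = 1, so 5636 days after a Wednesday is Wednesday + 1 = Thursday.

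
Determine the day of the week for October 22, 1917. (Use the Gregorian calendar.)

Monday

Doomsday rule: the anchor day for the 1900s is Wednesday. For year 17: 17÷12 = 1 r 5, and 5÷4 = 1, so 1+5+1 = 7.
Wednesday + 7 ≡ Wednesday — that's 1917's doomsday.
In October the doomsday date is Oct 10.
Oct 22 is 12 days after Oct 10; 12 mod 7 = 5, so Wednesday + 5 = Monday.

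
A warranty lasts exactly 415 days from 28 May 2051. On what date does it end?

+366 (one year; includes Feb 29, 2052) → May 28, 2052 (49 left).
May has 31 days: +4 → Jun 1, 2052 (45 left).
Jun has 30 days: +30 → Jul 1, 2052 (15 left).
+15 → Jul 16, 2052.

July 16, 2052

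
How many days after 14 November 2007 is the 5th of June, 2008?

Nov 14, 2007 → Dec 14, 2007: 30 days (November has 30).
Dec 14, 2007 → Jan 14, 2008: 31 days (December has 31).
Jan 14, 2008 → Feb 14, 2008: 31 days (January has 31).
Feb 14, 2008 → Mar 14, 2008: 29 days (February has 29).
Mar 14, 2008 → Apr 14, 2008: 31 days (March has 31).
Apr 14, 2008 → May 14, 2008: 30 days (April has 30).
May 14, 2008 → Jun 5, 2008: 22 days.
Total: 204 days.

204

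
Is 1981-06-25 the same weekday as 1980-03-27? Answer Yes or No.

Yes

From Mar 27, 1980 to Jun 25, 1981 is 455 days.
455 mod 7 = 0, so they are the same weekday.
(Mar 27, 1980 is a Thursday; Jun 25, 1981 is a Thursday.)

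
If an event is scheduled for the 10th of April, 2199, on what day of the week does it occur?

Doomsday rule: the anchor day for the 2100s is Sunday. For year 99: 99÷12 = 8 r 3, and 3÷4 = 0, so 8+3+0 = 11.
Sunday + 11 ≡ Thursday — that's 2199's doomsday.
In April the doomsday date is Apr 4.
Apr 10 is 6 days after Apr 4; 6 mod 7 = 6, so Thursday + 6 = Wednesday.

Wednesday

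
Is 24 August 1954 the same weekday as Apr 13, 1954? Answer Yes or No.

Yes

From Apr 13, 1954 to Aug 24, 1954 is 133 days.
133 mod 7 = 0, so they are the same weekday.
(Apr 13, 1954 is a Tuesday; Aug 24, 1954 is a Tuesday.)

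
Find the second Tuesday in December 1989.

December 1, 1989 is a Friday.
The first Tuesday is therefore December 5 (4 days later).
The second Tuesday is 5 + 1×7 = December 12.

December 12, 1989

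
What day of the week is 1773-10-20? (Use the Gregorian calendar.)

Wednesday

Doomsday rule: the anchor day for the 1700s is Sunday. For year 73: 73÷12 = 6 r 1, and 1÷4 = 0, so 6+1+0 = 7.
Sunday + 7 ≡ Sunday — that's 1773's doomsday.
In October the doomsday date is Oct 10.
Oct 20 is 10 days after Oct 10; 10 mod 7 = 3, so Sunday + 3 = Wednesday.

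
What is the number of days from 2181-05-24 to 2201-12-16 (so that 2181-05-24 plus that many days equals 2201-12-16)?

7510

May 24, 2181 → May 24, 2182: 365 days.
May 24, 2182 → May 24, 2183: 365 days.
May 24, 2183 → May 24, 2184: 366 days (Feb 29, 2184 is in that span).
May 24, 2184 → May 24, 2185: 365 days.
May 24, 2185 → May 24, 2186: 365 days.
May 24, 2186 → May 24, 2187: 365 days.
May 24, 2187 → May 24, 2188: 366 days (Feb 29, 2188 is in that span).
May 24, 2188 → May 24, 2189: 365 days.
May 24, 2189 → May 24, 2190: 365 days.
May 24, 2190 → May 24, 2191: 365 days.
May 24, 2191 → May 24, 2192: 366 days (Feb 29, 2192 is in that span).
May 24, 2192 → May 24, 2193: 365 days.
May 24, 2193 → May 24, 2194: 365 days.
May 24, 2194 → May 24, 2195: 365 days.
May 24, 2195 → May 24, 2196: 366 days (Feb 29, 2196 is in that span).
May 24, 2196 → May 24, 2197: 365 days.
May 24, 2197 → May 24, 2198: 365 days.
May 24, 2198 → May 24, 2199: 365 days.
May 24, 2199 → May 24, 2200: 365 days.
May 24, 2200 → May 24, 2201: 365 days.
May 24, 2201 → Jun 24, 2201: 31 days (May has 31).
Jun 24, 2201 → Jul 24, 2201: 30 days (June has 30).
Jul 24, 2201 → Aug 24, 2201: 31 days (July has 31).
Aug 24, 2201 → Sep 24, 2201: 31 days (August has 31).
Sep 24, 2201 → Oct 24, 2201: 30 days (September has 30).
Oct 24, 2201 → Nov 24, 2201: 31 days (October has 31).
Nov 24, 2201 → Dec 16, 2201: 22 days.
Total: 7510 days.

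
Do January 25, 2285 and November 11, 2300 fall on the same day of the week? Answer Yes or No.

From Jan 25, 2285 to Nov 11, 2300 is 5768 days.
5768 mod 7 = 0, so they are the same weekday.
(Jan 25, 2285 is a Sunday; Nov 11, 2300 is a Sunday.)

Yes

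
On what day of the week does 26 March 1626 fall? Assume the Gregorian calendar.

Doomsday rule: the anchor day for the 1600s is Tuesday. For year 26: 26÷12 = 2 r 2, and 2÷4 = 0, so 2+2+0 = 4.
Tuesday + 4 ≡ Saturday — that's 1626's doomsday.
In March the doomsday date is Mar 14.
Mar 26 is 12 days after Mar 14; 12 mod 7 = 5, so Saturday + 5 = Thursday.

Thursday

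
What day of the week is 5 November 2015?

January 1, 2015 is a Thursday.
Jan 1, 2015 → Feb 1, 2015: 31 days (January has 31).
Feb 1, 2015 → Mar 1, 2015: 28 days (February has 28).
Mar 1, 2015 → Apr 1, 2015: 31 days (March has 31).
Apr 1, 2015 → May 1, 2015: 30 days (April has 30).
May 1, 2015 → Jun 1, 2015: 31 days (May has 31).
Jun 1, 2015 → Jul 1, 2015: 30 days (June has 30).
Jul 1, 2015 → Aug 1, 2015: 31 days (July has 31).
Aug 1, 2015 → Sep 1, 2015: 31 days (August has 31).
Sep 1, 2015 → Oct 1, 2015: 30 days (September has 30).
Oct 1, 2015 → Nov 1, 2015: 31 days (October has 31).
Nov 1, 2015 → Nov 5, 2015: 4 days.
Total: 308 days.
308 mod 7 = 0, so Thursday + 0 = Thursday.

Thursday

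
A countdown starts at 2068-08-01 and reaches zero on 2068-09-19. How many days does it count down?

49

Aug 1, 2068 → Sep 1, 2068: 31 days (August has 31).
Sep 1, 2068 → Sep 19, 2068: 18 days.
Total: 49 days.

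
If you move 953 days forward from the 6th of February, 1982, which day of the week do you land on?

Sunday

Feb 6, 1982 is a Saturday.
953 mod 7 = 1, so 953 days after a Saturday is Saturday + 1 = Sunday.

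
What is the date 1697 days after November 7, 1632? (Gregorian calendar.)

+365 (one year) → Nov 7, 1633 (1332 left).
+365 (one year) → Nov 7, 1634 (967 left).
+365 (one year) → Nov 7, 1635 (602 left).
+366 (one year; includes Feb 29, 1636) → Nov 7, 1636 (236 left).
Nov has 30 days: +24 → Dec 1, 1636 (212 left).
Dec has 31 days: +31 → Jan 1, 1637 (181 left).
Jan has 31 days: +31 → Feb 1, 1637 (150 left).
Feb has 28 days: +28 → Mar 1, 1637 (122 left).
Mar has 31 days: +31 → Apr 1, 1637 (91 left).
Apr has 30 days: +30 → May 1, 1637 (61 left).
May has 31 days: +31 → Jun 1, 1637 (30 left).
Jun has 30 days: +30 → Jul 1, 1637 (0 left).

July 1, 1637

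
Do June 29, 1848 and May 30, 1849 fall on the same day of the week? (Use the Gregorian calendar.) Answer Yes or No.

No

From Jun 29, 1848 to May 30, 1849 is 335 days.
335 mod 7 = 6, so they are different weekdays.
(Jun 29, 1848 is a Thursday; May 30, 1849 is a Wednesday.)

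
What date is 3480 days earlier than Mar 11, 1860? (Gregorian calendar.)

August 31, 1850

−366 (one year; includes Feb 29, 1860) → Mar 11, 1859 (3114 left).
−365 (one year) → Mar 11, 1858 (2749 left).
−365 (one year) → Mar 11, 1857 (2384 left).
−365 (one year) → Mar 11, 1856 (2019 left).
−366 (one year; includes Feb 29, 1856) → Mar 11, 1855 (1653 left).
−365 (one year) → Mar 11, 1854 (1288 left).
−365 (one year) → Mar 11, 1853 (923 left).
−365 (one year) → Mar 11, 1852 (558 left).
−366 (one year; includes Feb 29, 1852) → Mar 11, 1851 (192 left).
−11 → Feb 28, 1851 (end of Feb, 28 days; 181 left).
−28 → Jan 31, 1851 (end of Jan, 31 days; 153 left).
−31 → Dec 31, 1850 (end of Dec, 31 days; 122 left).
−31 → Nov 30, 1850 (end of Nov, 30 days; 91 left).
−30 → Oct 31, 1850 (end of Oct, 31 days; 61 left).
−31 → Sep 30, 1850 (end of Sep, 30 days; 30 left).
−30 → Aug 31, 1850 (end of Aug, 31 days; 0 left).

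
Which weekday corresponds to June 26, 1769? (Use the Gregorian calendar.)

Doomsday rule: the anchor day for the 1700s is Sunday. For year 69: 69÷12 = 5 r 9, and 9÷4 = 2, so 5+9+2 = 16.
Sunday + 16 ≡ Tuesday — that's 1769's doomsday.
In June the doomsday date is Jun 6.
Jun 26 is 20 days after Jun 6; 20 mod 7 = 6, so Tuesday + 6 = Monday.

Monday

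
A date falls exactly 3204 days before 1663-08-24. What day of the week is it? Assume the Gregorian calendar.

Sunday

First find the weekday of Aug 24, 1663. Doomsday rule: the anchor day for the 1600s is Tuesday. For year 63: 63÷12 = 5 r 3, and 3÷4 = 0, so 5+3+0 = 8.
Tuesday + 8 ≡ Wednesday — that's 1663's doomsday.
In August the doomsday date is Aug 8.
Aug 24 is 16 days after Aug 8; 16 mod 7 = 2, so Wednesday + 2 = Friday.
3204 mod 7 = 5, so 3204 days before a Friday is Friday − 5 = Sunday.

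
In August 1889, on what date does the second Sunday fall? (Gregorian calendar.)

August 11, 1889

August 1, 1889 is a Thursday.
The first Sunday is therefore August 4 (3 days later).
The second Sunday is 4 + 1×7 = August 11.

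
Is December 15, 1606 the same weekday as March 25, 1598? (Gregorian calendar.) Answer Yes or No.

No

From Mar 25, 1598 to Dec 15, 1606 is 3187 days.
3187 mod 7 = 2, so they are different weekdays.
(Mar 25, 1598 is a Wednesday; Dec 15, 1606 is a Friday.)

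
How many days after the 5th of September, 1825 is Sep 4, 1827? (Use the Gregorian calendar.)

729

Sep 5, 1825 → Sep 5, 1826: 365 days.
Sep 5, 1826 → Oct 5, 1826: 30 days (September has 30).
Oct 5, 1826 → Nov 5, 1826: 31 days (October has 31).
Nov 5, 1826 → Dec 5, 1826: 30 days (November has 30).
Dec 5, 1826 → Jan 5, 1827: 31 days (December has 31).
Jan 5, 1827 → Feb 5, 1827: 31 days (January has 31).
Feb 5, 1827 → Mar 5, 1827: 28 days (February has 28).
Mar 5, 1827 → Apr 5, 1827: 31 days (March has 31).
Apr 5, 1827 → May 5, 1827: 30 days (April has 30).
May 5, 1827 → Jun 5, 1827: 31 days (May has 31).
Jun 5, 1827 → Jul 5, 1827: 30 days (June has 30).
Jul 5, 1827 → Aug 5, 1827: 31 days (July has 31).
Aug 5, 1827 → Sep 4, 1827: 30 days.
Total: 729 days.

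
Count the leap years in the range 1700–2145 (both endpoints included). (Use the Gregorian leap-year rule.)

Multiples of 4 in [1700,2145]: 112.
Of those, multiples of 100: 5 (not leap unless ÷400).
Multiples of 400: 1.
Leap years = 112 − 5 + 1 = 108.

108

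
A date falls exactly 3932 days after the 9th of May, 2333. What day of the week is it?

Sunday

First find the weekday of May 9, 2333. Doomsday rule: the anchor day for the 2300s is Wednesday. For year 33: 33÷12 = 2 r 9, and 9÷4 = 2, so 2+9+2 = 13.
Wednesday + 13 ≡ Tuesday — that's 2333's doomsday.
In May the doomsday date is May 9.
May 9 is the doomsday itself: Tuesday.
3932 mod 7 = 5, so 3932 days after a Tuesday is Tuesday + 5 = Sunday.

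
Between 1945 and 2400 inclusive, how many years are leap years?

Multiples of 4 in [1945,2400]: 114.
Of those, multiples of 100: 5 (not leap unless ÷400).
Multiples of 400: 2.
Leap years = 114 − 5 + 2 = 111.

111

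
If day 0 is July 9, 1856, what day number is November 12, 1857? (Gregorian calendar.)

Jul 9, 1856 → Jul 9, 1857: 365 days.
Jul 9, 1857 → Aug 9, 1857: 31 days (July has 31).
Aug 9, 1857 → Sep 9, 1857: 31 days (August has 31).
Sep 9, 1857 → Oct 9, 1857: 30 days (September has 30).
Oct 9, 1857 → Nov 9, 1857: 31 days (October has 31).
Nov 9, 1857 → Nov 12, 1857: 3 days.
Total: 491 days.

491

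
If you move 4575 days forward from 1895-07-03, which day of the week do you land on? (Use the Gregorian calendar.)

Sunday

First find the weekday of Jul 3, 1895. Doomsday rule: the anchor day for the 1800s is Friday. For year 95: 95÷12 = 7 r 11, and 11÷4 = 2, so 7+11+2 = 20.
Friday + 20 ≡ Thursday — that's 1895's doomsday.
In July the doomsday date is Jul 11.
Jul 3 is 8 days before Jul 11; 8 mod 7 = 1, so Thursday − 1 = Wednesday.
4575 mod 7 = 4, so 4575 days after a Wednesday is Wednesday + 4 = Sunday.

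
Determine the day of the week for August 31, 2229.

Doomsday rule: the anchor day for the 2200s is Friday. For year 29: 29÷12 = 2 r 5, and 5÷4 = 1, so 2+5+1 = 8.
Friday + 8 ≡ Saturday — that's 2229's doomsday.
In August the doomsday date is Aug 8.
Aug 31 is 23 days after Aug 8; 23 mod 7 = 2, so Saturday + 2 = Monday.

Monday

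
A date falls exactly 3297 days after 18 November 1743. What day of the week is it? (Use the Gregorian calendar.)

Monday

First find the weekday of Nov 18, 1743. Doomsday rule: the anchor day for the 1700s is Sunday. For year 43: 43÷12 = 3 r 7, and 7÷4 = 1, so 3+7+1 = 11.
Sunday + 11 ≡ Thursday — that's 1743's doomsday.
In November the doomsday date is Nov 7.
Nov 18 is 11 days after Nov 7; 11 mod 7 = 4, so Thursday + 4 = Monday.
3297 mod 7 = 0, so 3297 days after a Monday is Monday + 0 = Monday.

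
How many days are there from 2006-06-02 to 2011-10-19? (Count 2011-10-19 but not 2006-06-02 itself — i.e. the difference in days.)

1965

Jun 2, 2006 → Jun 2, 2007: 365 days.
Jun 2, 2007 → Jun 2, 2008: 366 days (Feb 29, 2008 is in that span).
Jun 2, 2008 → Jun 2, 2009: 365 days.
Jun 2, 2009 → Jun 2, 2010: 365 days.
Jun 2, 2010 → Jun 2, 2011: 365 days.
Jun 2, 2011 → Jul 2, 2011: 30 days (June has 30).
Jul 2, 2011 → Aug 2, 2011: 31 days (July has 31).
Aug 2, 2011 → Sep 2, 2011: 31 days (August has 31).
Sep 2, 2011 → Oct 2, 2011: 30 days (September has 30).
Oct 2, 2011 → Oct 19, 2011: 17 days.
Total: 1965 days.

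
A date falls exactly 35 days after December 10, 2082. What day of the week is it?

First find the weekday of Dec 10, 2082. Doomsday rule: the anchor day for the 2000s is Tuesday. For year 82: 82÷12 = 6 r 10, and 10÷4 = 2, so 6+10+2 = 18.
Tuesday + 18 ≡ Saturday — that's 2082's doomsday.
In December the doomsday date is Dec 12.
Dec 10 is 2 days before Dec 12; 2 mod 7 = 2, so Saturday − 2 = Thursday.
35 mod 7 = 0, so 35 days after a Thursday is Thursday + 0 = Thursday.

Thursday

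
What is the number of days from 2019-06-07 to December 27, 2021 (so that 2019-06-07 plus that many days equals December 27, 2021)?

Jun 7, 2019 → Jun 7, 2020: 366 days (Feb 29, 2020 is in that span).
Jun 7, 2020 → Jun 7, 2021: 365 days.
Jun 7, 2021 → Jul 7, 2021: 30 days (June has 30).
Jul 7, 2021 → Aug 7, 2021: 31 days (July has 31).
Aug 7, 2021 → Sep 7, 2021: 31 days (August has 31).
Sep 7, 2021 → Oct 7, 2021: 30 days (September has 30).
Oct 7, 2021 → Nov 7, 2021: 31 days (October has 31).
Nov 7, 2021 → Dec 7, 2021: 30 days (November has 30).
Dec 7, 2021 → Dec 27, 2021: 20 days.
Total: 934 days.

934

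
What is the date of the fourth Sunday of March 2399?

March 28, 2399

March 1, 2399 is a Monday.
The first Sunday is therefore March 7 (6 days later).
The fourth Sunday is 7 + 3×7 = March 28.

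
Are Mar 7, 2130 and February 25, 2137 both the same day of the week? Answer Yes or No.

From Mar 7, 2130 to Feb 25, 2137 is 2547 days.
2547 mod 7 = 6, so they are different weekdays.
(Mar 7, 2130 is a Tuesday; Feb 25, 2137 is a Monday.)

No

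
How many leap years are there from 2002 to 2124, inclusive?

30

Multiples of 4 in [2002,2124]: 31.
Of those, multiples of 100: 1 (not leap unless ÷400).
Multiples of 400: 0.
Leap years = 31 − 1 + 0 = 30.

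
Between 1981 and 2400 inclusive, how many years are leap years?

102

Multiples of 4 in [1981,2400]: 105.
Of those, multiples of 100: 5 (not leap unless ÷400).
Multiples of 400: 2.
Leap years = 105 − 5 + 2 = 102.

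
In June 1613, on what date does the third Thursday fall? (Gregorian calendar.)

June 20, 1613

June 1, 1613 is a Saturday.
The first Thursday is therefore June 6 (5 days later).
The third Thursday is 6 + 2×7 = June 20.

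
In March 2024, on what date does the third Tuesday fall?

March 1, 2024 is a Friday.
The first Tuesday is therefore March 5 (4 days later).
The third Tuesday is 5 + 2×7 = March 19.

March 19, 2024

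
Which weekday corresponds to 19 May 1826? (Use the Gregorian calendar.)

Doomsday rule: the anchor day for the 1800s is Friday. For year 26: 26÷12 = 2 r 2, and 2÷4 = 0, so 2+2+0 = 4.
Friday + 4 ≡ Tuesday — that's 1826's doomsday.
In May the doomsday date is May 9.
May 19 is 10 days after May 9; 10 mod 7 = 3, so Tuesday + 3 = Friday.

Friday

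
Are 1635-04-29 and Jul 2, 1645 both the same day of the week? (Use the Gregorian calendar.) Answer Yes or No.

From Apr 29, 1635 to Jul 2, 1645 is 3717 days.
3717 mod 7 = 0, so they are the same weekday.
(Apr 29, 1635 is a Sunday; Jul 2, 1645 is a Sunday.)

Yes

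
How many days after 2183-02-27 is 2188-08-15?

1996

Feb 27, 2183 → Feb 27, 2184: 365 days.
Feb 27, 2184 → Feb 27, 2185: 366 days (Feb 29, 2184 is in that span).
Feb 27, 2185 → Feb 27, 2186: 365 days.
Feb 27, 2186 → Feb 27, 2187: 365 days.
Feb 27, 2187 → Feb 27, 2188: 365 days.
Feb 27, 2188 → Mar 27, 2188: 29 days (February has 29).
Mar 27, 2188 → Apr 27, 2188: 31 days (March has 31).
Apr 27, 2188 → May 27, 2188: 30 days (April has 30).
May 27, 2188 → Jun 27, 2188: 31 days (May has 31).
Jun 27, 2188 → Jul 27, 2188: 30 days (June has 30).
Jul 27, 2188 → Aug 15, 2188: 19 days.
Total: 1996 days.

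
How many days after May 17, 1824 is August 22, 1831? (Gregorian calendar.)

2653

May 17, 1824 → May 17, 1825: 365 days.
May 17, 1825 → May 17, 1826: 365 days.
May 17, 1826 → May 17, 1827: 365 days.
May 17, 1827 → May 17, 1828: 366 days (Feb 29, 1828 is in that span).
May 17, 1828 → May 17, 1829: 365 days.
May 17, 1829 → May 17, 1830: 365 days.
May 17, 1830 → May 17, 1831: 365 days.
May 17, 1831 → Jun 17, 1831: 31 days (May has 31).
Jun 17, 1831 → Jul 17, 1831: 30 days (June has 30).
Jul 17, 1831 → Aug 17, 1831: 31 days (July has 31).
Aug 17, 1831 → Aug 22, 1831: 5 days.
Total: 2653 days.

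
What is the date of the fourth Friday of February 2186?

February 24, 2186

February 1, 2186 is a Wednesday.
The first Friday is therefore February 3 (2 days later).
The fourth Friday is 3 + 3×7 = February 24.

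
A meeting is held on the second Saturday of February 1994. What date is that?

February 1, 1994 is a Tuesday.
The first Saturday is therefore February 5 (4 days later).
The second Saturday is 5 + 1×7 = February 12.

February 12, 1994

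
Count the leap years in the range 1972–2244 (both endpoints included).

Multiples of 4 in [1972,2244]: 69.
Of those, multiples of 100: 3 (not leap unless ÷400).
Multiples of 400: 1.
Leap years = 69 − 3 + 1 = 67.

67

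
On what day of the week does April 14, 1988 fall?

Thursday

Doomsday rule: the anchor day for the 1900s is Wednesday. For year 88: 88÷12 = 7 r 4, and 4÷4 = 1, so 7+4+1 = 12.
Wednesday + 12 ≡ Monday — that's 1988's doomsday.
In April the doomsday date is Apr 4.
Apr 14 is 10 days after Apr 4; 10 mod 7 = 3, so Monday + 3 = Thursday.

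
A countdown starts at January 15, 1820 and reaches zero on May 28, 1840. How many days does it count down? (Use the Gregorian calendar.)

Jan 15, 1820 → Jan 15, 1821: 366 days (Feb 29, 1820 is in that span).
Jan 15, 1821 → Jan 15, 1822: 365 days.
Jan 15, 1822 → Jan 15, 1823: 365 days.
Jan 15, 1823 → Jan 15, 1824: 365 days.
Jan 15, 1824 → Jan 15, 1825: 366 days (Feb 29, 1824 is in that span).
Jan 15, 1825 → Jan 15, 1826: 365 days.
Jan 15, 1826 → Jan 15, 1827: 365 days.
Jan 15, 1827 → Jan 15, 1828: 365 days.
Jan 15, 1828 → Jan 15, 1829: 366 days (Feb 29, 1828 is in that span).
Jan 15, 1829 → Jan 15, 1830: 365 days.
Jan 15, 1830 → Jan 15, 1831: 365 days.
Jan 15, 1831 → Jan 15, 1832: 365 days.
Jan 15, 1832 → Jan 15, 1833: 366 days (Feb 29, 1832 is in that span).
Jan 15, 1833 → Jan 15, 1834: 365 days.
Jan 15, 1834 → Jan 15, 1835: 365 days.
Jan 15, 1835 → Jan 15, 1836: 365 days.
Jan 15, 1836 → Jan 15, 1837: 366 days (Feb 29, 1836 is in that span).
Jan 15, 1837 → Jan 15, 1838: 365 days.
Jan 15, 1838 → Jan 15, 1839: 365 days.
Jan 15, 1839 → Jan 15, 1840: 365 days.
Jan 15, 1840 → Feb 15, 1840: 31 days (January has 31).
Feb 15, 1840 → Mar 15, 1840: 29 days (February has 29).
Mar 15, 1840 → Apr 15, 1840: 31 days (March has 31).
Apr 15, 1840 → May 15, 1840: 30 days (April has 30).
May 15, 1840 → May 28, 1840: 13 days.
Total: 7439 days.

7439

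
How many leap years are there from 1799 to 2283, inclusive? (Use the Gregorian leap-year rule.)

Multiples of 4 in [1799,2283]: 121.
Of those, multiples of 100: 5 (not leap unless ÷400).
Multiples of 400: 1.
Leap years = 121 − 5 + 1 = 117.

117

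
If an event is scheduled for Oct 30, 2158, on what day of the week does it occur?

Doomsday rule: the anchor day for the 2100s is Sunday. For year 58: 58÷12 = 4 r 10, and 10÷4 = 2, so 4+10+2 = 16.
Sunday + 16 ≡ Tuesday — that's 2158's doomsday.
In October the doomsday date is Oct 10.
Oct 30 is 20 days after Oct 10; 20 mod 7 = 6, so Tuesday + 6 = Monday.

Monday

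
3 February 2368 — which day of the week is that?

Doomsday rule: the anchor day for the 2300s is Wednesday. For year 68: 68÷12 = 5 r 8, and 8÷4 = 2, so 5+8+2 = 15.
Wednesday + 15 ≡ Thursday — that's 2368's doomsday.
In February the doomsday date is Feb 29 (2368 is a leap year (divisible by 4)).
Feb 3 is 26 days before Feb 29; 26 mod 7 = 5, so Thursday − 5 = Saturday.

Saturday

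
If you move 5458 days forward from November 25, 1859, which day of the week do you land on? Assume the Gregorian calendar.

Wednesday

First find the weekday of Nov 25, 1859. Doomsday rule: the anchor day for the 1800s is Friday. For year 59: 59÷12 = 4 r 11, and 11÷4 = 2, so 4+11+2 = 17.
Friday + 17 ≡ Monday — that's 1859's doomsday.
In November the doomsday date is Nov 7.
Nov 25 is 18 days after Nov 7; 18 mod 7 = 4, so Monday + 4 = Friday.
5458 mod 7 = 5, so 5458 days after a Friday is Friday + 5 = Wednesday.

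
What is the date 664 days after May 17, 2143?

March 11, 2145

+366 (one year; includes Feb 29, 2144) → May 17, 2144 (298 left).
May has 31 days: +15 → Jun 1, 2144 (283 left).
Jun has 30 days: +30 → Jul 1, 2144 (253 left).
Jul has 31 days: +31 → Aug 1, 2144 (222 left).
Aug has 31 days: +31 → Sep 1, 2144 (191 left).
Sep has 30 days: +30 → Oct 1, 2144 (161 left).
Oct has 31 days: +31 → Nov 1, 2144 (130 left).
Nov has 30 days: +30 → Dec 1, 2144 (100 left).
Dec has 31 days: +31 → Jan 1, 2145 (69 left).
Jan has 31 days: +31 → Feb 1, 2145 (38 left).
Feb has 28 days: +28 → Mar 1, 2145 (10 left).
+10 → Mar 11, 2145.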